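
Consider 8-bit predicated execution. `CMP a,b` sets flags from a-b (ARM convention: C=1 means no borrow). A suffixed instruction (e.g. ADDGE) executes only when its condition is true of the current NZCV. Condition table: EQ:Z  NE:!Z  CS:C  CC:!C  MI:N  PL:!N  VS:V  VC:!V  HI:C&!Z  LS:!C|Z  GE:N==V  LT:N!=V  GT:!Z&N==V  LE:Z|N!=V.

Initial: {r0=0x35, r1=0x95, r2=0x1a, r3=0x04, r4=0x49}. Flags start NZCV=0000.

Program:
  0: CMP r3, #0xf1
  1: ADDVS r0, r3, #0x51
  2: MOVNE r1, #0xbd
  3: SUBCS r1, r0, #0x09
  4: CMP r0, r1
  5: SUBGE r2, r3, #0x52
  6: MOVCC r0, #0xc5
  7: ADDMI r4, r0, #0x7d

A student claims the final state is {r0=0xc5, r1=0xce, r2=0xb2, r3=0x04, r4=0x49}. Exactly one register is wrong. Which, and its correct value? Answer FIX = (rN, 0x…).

0: ✓ CMP  NZCV=0000
1: · ADDVS
2: ✓ MOVNE  r1←0xbd
3: · SUBCS
4: ✓ CMP  NZCV=0000
5: ✓ SUBGE  r2←0xb2
6: ✓ MOVCC  r0←0xc5
7: · ADDMI

FIX = (r1, 0xbd)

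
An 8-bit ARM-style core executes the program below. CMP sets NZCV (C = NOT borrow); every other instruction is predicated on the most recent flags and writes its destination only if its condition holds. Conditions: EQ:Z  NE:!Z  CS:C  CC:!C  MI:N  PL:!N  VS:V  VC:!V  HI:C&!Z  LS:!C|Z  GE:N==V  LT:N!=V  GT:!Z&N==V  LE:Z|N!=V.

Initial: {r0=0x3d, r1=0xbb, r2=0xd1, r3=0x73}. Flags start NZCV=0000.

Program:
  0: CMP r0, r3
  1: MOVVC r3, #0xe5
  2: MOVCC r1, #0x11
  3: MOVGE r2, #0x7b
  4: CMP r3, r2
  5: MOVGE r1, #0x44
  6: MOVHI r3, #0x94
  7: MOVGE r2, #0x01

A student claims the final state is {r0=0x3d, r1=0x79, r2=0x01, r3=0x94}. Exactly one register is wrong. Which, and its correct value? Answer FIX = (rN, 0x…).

[0] flags=1000 → (cmp)
[1] flags=1000 VC?T → r3=0xe5
[2] flags=1000 CC?T → r1=0x11
[3] flags=1000 GE?F → skip
[4] flags=0010 → (cmp)
[5] flags=0010 GE?T → r1=0x44
[6] flags=0010 HI?T → r3=0x94
[7] flags=0010 GE?T → r2=0x01

FIX = (r1, 0x44)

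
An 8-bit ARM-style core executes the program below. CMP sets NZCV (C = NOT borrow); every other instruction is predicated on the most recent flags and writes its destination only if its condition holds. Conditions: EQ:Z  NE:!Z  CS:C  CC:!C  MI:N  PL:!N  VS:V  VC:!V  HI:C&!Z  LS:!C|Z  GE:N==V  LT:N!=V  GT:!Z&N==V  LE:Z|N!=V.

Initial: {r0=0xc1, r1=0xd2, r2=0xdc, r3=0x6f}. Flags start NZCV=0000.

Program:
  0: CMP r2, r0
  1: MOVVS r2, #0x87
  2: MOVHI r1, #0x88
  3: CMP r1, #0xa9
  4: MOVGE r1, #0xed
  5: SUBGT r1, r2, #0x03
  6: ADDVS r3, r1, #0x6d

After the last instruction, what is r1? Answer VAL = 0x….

VAL = 0x88

[0] flags=0010 → (cmp)
[1] flags=0010 VS?F → skip
[2] flags=0010 HI?T → r1=0x88
[3] flags=1000 → (cmp)
[4] flags=1000 GE?F → skip
[5] flags=1000 GT?F → skip
[6] flags=1000 VS?F → skip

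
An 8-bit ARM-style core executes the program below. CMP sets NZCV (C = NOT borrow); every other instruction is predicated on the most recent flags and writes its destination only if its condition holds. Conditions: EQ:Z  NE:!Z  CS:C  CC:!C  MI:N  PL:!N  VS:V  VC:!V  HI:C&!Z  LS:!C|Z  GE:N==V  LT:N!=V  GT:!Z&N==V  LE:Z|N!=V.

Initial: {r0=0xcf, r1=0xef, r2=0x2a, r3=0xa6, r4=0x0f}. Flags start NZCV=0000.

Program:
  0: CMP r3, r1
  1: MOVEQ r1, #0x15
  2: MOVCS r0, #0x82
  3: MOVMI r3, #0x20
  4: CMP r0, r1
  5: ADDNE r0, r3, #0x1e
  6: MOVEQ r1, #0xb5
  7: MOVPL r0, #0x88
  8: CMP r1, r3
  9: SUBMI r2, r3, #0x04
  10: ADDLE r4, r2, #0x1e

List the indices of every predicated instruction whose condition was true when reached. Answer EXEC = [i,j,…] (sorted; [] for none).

[0] flags=1000 → (cmp)
[1] flags=1000 EQ?F → skip
[2] flags=1000 CS?F → skip
[3] flags=1000 MI?T → r3=0x20
[4] flags=1000 → (cmp)
[5] flags=1000 NE?T → r0=0x3e
[6] flags=1000 EQ?F → skip
[7] flags=1000 PL?F → skip
[8] flags=1010 → (cmp)
[9] flags=1010 MI?T → r2=0x1c
[10] flags=1010 LE?T → r4=0x3a

EXEC = [3,5,9,10]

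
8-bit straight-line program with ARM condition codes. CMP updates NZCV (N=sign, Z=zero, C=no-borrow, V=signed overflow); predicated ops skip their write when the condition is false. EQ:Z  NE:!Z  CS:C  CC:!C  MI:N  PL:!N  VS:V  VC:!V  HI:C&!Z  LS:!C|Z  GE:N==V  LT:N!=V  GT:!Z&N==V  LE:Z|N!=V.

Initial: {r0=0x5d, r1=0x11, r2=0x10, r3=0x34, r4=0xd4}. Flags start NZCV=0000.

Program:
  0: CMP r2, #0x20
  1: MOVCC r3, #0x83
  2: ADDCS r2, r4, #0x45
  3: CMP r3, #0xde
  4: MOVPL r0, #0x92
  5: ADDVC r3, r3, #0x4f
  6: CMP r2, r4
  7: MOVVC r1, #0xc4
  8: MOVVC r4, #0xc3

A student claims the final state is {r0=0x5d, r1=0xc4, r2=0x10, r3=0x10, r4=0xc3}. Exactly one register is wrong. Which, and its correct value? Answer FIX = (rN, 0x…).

FIX = (r3, 0xd2)

[0] flags=1000 → (cmp)
[1] flags=1000 CC?T → r3=0x83
[2] flags=1000 CS?F → skip
[3] flags=1000 → (cmp)
[4] flags=1000 PL?F → skip
[5] flags=1000 VC?T → r3=0xd2
[6] flags=0000 → (cmp)
[7] flags=0000 VC?T → r1=0xc4
[8] flags=0000 VC?T → r4=0xc3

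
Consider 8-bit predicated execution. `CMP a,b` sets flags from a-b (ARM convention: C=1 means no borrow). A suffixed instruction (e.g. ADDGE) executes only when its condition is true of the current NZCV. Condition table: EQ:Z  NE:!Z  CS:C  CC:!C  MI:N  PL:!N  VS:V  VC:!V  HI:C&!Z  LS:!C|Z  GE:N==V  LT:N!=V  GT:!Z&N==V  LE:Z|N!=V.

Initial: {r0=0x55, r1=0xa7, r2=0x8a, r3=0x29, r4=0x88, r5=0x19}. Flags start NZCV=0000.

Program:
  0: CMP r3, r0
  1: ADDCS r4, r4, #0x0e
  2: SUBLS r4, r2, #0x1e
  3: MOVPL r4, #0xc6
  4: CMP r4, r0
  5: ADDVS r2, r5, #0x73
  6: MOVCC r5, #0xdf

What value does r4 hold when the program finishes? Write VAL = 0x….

0: ✓ CMP  NZCV=1000
1: · ADDCS
2: ✓ SUBLS  r4←0x6c
3: · MOVPL
4: ✓ CMP  NZCV=0010
5: · ADDVS
6: · MOVCC

VAL = 0x6c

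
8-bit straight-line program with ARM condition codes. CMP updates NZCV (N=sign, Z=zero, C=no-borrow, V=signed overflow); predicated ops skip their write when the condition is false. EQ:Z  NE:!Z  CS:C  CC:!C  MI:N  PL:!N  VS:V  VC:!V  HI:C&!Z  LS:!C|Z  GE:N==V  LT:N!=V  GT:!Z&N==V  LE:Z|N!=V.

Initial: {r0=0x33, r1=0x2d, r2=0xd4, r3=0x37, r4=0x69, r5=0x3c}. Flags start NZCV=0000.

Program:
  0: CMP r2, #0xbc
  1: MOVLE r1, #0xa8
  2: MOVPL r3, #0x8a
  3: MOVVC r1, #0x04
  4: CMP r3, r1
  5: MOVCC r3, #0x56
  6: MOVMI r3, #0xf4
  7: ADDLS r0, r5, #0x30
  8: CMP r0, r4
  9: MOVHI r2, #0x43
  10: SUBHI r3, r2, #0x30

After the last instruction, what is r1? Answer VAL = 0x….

VAL = 0x04

0: ✓ CMP  NZCV=0010
1: · MOVLE
2: ✓ MOVPL  r3←0x8a
3: ✓ MOVVC  r1←0x04
4: ✓ CMP  NZCV=1010
5: · MOVCC
6: ✓ MOVMI  r3←0xf4
7: · ADDLS
8: ✓ CMP  NZCV=1000
9: · MOVHI
10: · SUBHI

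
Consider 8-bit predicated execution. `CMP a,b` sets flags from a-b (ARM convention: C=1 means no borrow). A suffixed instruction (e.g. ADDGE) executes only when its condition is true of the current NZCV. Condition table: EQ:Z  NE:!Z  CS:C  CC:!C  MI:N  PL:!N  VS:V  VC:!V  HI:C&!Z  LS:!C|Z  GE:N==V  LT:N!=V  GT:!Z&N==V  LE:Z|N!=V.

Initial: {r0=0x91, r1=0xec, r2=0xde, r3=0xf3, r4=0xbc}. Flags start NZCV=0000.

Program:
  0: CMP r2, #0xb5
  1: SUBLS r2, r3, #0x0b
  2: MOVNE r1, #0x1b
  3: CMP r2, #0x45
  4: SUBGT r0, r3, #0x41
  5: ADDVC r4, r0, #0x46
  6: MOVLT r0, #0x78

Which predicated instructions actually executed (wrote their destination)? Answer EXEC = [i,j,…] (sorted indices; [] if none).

[0] flags=0010 → (cmp)
[1] flags=0010 LS?F → skip
[2] flags=0010 NE?T → r1=0x1b
[3] flags=1010 → (cmp)
[4] flags=1010 GT?F → skip
[5] flags=1010 VC?T → r4=0xd7
[6] flags=1010 LT?T → r0=0x78

EXEC = [2,5,6]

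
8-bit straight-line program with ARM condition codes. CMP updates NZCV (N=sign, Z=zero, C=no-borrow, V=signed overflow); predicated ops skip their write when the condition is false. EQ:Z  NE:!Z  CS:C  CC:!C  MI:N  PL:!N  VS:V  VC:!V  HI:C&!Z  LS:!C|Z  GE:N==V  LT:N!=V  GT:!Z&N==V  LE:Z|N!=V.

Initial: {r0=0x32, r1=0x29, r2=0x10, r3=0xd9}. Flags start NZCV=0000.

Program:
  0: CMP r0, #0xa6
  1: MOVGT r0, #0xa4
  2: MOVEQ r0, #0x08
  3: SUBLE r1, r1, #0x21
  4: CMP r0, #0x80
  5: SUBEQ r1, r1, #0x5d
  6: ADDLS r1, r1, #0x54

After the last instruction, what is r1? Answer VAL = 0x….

[0] flags=1001 → (cmp)
[1] flags=1001 GT?T → r0=0xa4
[2] flags=1001 EQ?F → skip
[3] flags=1001 LE?F → skip
[4] flags=0010 → (cmp)
[5] flags=0010 EQ?F → skip
[6] flags=0010 LS?F → skip

VAL = 0x29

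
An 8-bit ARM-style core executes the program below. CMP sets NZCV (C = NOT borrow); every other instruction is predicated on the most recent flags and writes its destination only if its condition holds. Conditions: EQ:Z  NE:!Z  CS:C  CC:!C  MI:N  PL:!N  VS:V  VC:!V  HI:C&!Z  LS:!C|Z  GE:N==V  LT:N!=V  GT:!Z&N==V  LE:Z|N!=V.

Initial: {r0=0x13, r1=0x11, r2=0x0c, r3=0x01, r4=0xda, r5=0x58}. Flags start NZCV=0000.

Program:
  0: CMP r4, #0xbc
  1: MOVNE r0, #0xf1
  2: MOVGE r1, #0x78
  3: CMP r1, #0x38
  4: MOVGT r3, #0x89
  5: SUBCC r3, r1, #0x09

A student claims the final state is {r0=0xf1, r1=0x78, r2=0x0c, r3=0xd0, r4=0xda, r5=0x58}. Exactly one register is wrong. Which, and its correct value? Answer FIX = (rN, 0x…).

FIX = (r3, 0x89)

0: ✓ CMP  NZCV=0010
1: ✓ MOVNE  r0←0xf1
2: ✓ MOVGE  r1←0x78
3: ✓ CMP  NZCV=0010
4: ✓ MOVGT  r3←0x89
5: · SUBCC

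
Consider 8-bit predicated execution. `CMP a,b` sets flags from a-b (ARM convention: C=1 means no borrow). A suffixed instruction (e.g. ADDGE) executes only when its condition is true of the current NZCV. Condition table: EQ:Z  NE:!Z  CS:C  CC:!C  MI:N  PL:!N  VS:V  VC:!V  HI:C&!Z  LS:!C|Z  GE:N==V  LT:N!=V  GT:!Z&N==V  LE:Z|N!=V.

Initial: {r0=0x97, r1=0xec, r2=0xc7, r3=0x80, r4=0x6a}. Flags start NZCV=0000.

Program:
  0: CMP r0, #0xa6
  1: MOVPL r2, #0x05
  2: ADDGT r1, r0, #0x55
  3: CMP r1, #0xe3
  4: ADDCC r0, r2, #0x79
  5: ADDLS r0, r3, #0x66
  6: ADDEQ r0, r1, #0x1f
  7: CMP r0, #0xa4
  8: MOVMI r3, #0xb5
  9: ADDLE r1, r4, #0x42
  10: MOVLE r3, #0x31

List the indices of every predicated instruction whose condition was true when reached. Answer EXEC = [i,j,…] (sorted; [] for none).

EXEC = [8,9,10]

[0] flags=1000 → (cmp)
[1] flags=1000 PL?F → skip
[2] flags=1000 GT?F → skip
[3] flags=0010 → (cmp)
[4] flags=0010 CC?F → skip
[5] flags=0010 LS?F → skip
[6] flags=0010 EQ?F → skip
[7] flags=1000 → (cmp)
[8] flags=1000 MI?T → r3=0xb5
[9] flags=1000 LE?T → r1=0xac
[10] flags=1000 LE?T → r3=0x31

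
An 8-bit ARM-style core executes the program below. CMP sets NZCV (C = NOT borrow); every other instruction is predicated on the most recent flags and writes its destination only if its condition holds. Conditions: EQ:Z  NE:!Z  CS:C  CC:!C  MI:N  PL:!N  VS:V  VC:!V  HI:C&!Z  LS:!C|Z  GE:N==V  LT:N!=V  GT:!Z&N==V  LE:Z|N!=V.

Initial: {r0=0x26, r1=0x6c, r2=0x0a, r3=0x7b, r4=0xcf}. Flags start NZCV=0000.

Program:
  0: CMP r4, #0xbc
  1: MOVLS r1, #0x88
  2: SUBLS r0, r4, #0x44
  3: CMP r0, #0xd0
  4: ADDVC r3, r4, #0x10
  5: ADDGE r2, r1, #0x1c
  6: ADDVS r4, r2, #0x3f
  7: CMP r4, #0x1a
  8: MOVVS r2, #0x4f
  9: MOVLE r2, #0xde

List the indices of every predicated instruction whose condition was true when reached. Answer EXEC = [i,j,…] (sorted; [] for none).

EXEC = [4,5,9]

0: ✓ CMP  NZCV=0010
1: · MOVLS
2: · SUBLS
3: ✓ CMP  NZCV=0000
4: ✓ ADDVC  r3←0xdf
5: ✓ ADDGE  r2←0x88
6: · ADDVS
7: ✓ CMP  NZCV=1010
8: · MOVVS
9: ✓ MOVLE  r2←0xde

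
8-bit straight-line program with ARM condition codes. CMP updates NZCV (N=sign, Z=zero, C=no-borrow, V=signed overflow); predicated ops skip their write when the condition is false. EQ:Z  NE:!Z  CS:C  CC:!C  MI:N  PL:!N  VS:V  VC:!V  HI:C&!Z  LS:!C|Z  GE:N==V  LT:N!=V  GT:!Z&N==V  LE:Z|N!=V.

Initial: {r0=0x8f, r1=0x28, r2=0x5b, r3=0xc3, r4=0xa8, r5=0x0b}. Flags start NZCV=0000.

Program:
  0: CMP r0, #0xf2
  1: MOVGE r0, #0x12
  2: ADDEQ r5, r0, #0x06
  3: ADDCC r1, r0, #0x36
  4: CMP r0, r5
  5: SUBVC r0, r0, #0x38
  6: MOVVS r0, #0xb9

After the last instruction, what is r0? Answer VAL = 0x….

0: ✓ CMP  NZCV=1000
1: · MOVGE
2: · ADDEQ
3: ✓ ADDCC  r1←0xc5
4: ✓ CMP  NZCV=1010
5: ✓ SUBVC  r0←0x57
6: · MOVVS

VAL = 0x57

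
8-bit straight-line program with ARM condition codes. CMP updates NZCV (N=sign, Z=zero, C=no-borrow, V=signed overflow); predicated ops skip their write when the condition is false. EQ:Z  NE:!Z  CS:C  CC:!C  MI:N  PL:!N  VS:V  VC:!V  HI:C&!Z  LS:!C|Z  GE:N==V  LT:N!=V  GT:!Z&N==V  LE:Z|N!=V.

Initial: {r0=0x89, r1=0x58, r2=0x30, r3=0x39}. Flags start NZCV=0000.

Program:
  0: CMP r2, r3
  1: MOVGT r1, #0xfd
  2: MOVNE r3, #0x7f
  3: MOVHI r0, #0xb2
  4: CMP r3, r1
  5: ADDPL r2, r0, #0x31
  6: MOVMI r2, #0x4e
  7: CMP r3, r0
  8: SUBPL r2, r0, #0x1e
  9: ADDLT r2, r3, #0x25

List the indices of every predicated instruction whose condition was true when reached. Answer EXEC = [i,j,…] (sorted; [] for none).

EXEC = [2,5]

0: ✓ CMP  NZCV=1000
1: · MOVGT
2: ✓ MOVNE  r3←0x7f
3: · MOVHI
4: ✓ CMP  NZCV=0010
5: ✓ ADDPL  r2←0xba
6: · MOVMI
7: ✓ CMP  NZCV=1001
8: · SUBPL
9: · ADDLT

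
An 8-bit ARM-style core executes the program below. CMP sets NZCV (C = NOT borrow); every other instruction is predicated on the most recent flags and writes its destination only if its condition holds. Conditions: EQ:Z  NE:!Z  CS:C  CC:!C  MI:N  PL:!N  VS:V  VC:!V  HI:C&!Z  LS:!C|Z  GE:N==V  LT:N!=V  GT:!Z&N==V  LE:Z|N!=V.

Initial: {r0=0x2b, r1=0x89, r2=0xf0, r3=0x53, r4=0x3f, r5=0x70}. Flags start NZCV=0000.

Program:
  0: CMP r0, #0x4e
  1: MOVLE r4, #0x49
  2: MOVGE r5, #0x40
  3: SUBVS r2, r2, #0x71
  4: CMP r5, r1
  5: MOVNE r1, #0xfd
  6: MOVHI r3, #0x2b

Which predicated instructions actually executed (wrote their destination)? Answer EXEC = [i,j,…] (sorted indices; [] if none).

[0] flags=1000 → (cmp)
[1] flags=1000 LE?T → r4=0x49
[2] flags=1000 GE?F → skip
[3] flags=1000 VS?F → skip
[4] flags=1001 → (cmp)
[5] flags=1001 NE?T → r1=0xfd
[6] flags=1001 HI?F → skip

EXEC = [1,5]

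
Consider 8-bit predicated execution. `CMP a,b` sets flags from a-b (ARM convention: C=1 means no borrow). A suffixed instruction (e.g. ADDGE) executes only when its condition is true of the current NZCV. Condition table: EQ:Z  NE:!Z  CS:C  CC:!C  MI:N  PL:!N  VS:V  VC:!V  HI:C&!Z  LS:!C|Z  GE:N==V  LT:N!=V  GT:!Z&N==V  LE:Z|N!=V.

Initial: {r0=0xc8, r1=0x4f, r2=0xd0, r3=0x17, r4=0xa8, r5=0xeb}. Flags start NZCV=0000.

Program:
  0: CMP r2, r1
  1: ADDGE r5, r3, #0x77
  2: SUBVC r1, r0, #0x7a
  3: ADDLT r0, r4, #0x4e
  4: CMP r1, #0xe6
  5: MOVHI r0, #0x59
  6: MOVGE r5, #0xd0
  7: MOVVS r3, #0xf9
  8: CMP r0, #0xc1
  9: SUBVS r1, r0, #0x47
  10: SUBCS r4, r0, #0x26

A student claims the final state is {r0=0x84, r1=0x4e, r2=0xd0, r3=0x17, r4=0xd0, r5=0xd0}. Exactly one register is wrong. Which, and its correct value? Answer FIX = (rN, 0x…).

[0] flags=1010 → (cmp)
[1] flags=1010 GE?F → skip
[2] flags=1010 VC?T → r1=0x4e
[3] flags=1010 LT?T → r0=0xf6
[4] flags=0000 → (cmp)
[5] flags=0000 HI?F → skip
[6] flags=0000 GE?T → r5=0xd0
[7] flags=0000 VS?F → skip
[8] flags=0010 → (cmp)
[9] flags=0010 VS?F → skip
[10] flags=0010 CS?T → r4=0xd0

FIX = (r0, 0xf6)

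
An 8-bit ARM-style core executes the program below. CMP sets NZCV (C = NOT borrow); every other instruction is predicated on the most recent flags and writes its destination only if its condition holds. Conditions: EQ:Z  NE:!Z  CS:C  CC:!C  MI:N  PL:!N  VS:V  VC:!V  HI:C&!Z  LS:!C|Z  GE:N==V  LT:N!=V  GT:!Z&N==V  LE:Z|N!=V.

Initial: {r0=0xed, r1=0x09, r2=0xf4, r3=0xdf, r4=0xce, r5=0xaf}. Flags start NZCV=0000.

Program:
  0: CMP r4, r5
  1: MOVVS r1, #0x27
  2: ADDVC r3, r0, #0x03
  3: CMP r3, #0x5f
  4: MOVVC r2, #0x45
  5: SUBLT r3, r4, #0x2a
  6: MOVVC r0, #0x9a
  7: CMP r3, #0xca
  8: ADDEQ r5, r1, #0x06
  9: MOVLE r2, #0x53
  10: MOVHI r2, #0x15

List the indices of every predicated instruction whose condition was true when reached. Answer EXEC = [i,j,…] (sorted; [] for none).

EXEC = [2,4,5,6,9]

[0] flags=0010 → (cmp)
[1] flags=0010 VS?F → skip
[2] flags=0010 VC?T → r3=0xf0
[3] flags=1010 → (cmp)
[4] flags=1010 VC?T → r2=0x45
[5] flags=1010 LT?T → r3=0xa4
[6] flags=1010 VC?T → r0=0x9a
[7] flags=1000 → (cmp)
[8] flags=1000 EQ?F → skip
[9] flags=1000 LE?T → r2=0x53
[10] flags=1000 HI?F → skip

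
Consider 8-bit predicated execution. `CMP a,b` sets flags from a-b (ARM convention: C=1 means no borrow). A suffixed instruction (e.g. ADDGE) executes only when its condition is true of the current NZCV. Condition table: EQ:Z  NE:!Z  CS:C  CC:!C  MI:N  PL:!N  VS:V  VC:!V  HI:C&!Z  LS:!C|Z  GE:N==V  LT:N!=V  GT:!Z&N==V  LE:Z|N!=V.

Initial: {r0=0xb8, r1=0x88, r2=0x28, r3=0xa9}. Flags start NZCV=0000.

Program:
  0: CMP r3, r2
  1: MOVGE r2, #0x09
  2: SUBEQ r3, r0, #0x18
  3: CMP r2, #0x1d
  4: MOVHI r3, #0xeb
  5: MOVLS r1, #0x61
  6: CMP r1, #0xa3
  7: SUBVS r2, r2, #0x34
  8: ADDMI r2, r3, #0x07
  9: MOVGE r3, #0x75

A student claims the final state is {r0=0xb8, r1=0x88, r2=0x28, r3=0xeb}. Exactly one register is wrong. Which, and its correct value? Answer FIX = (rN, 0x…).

0: ✓ CMP  NZCV=1010
1: · MOVGE
2: · SUBEQ
3: ✓ CMP  NZCV=0010
4: ✓ MOVHI  r3←0xeb
5: · MOVLS
6: ✓ CMP  NZCV=1000
7: · SUBVS
8: ✓ ADDMI  r2←0xf2
9: · MOVGE

FIX = (r2, 0xf2)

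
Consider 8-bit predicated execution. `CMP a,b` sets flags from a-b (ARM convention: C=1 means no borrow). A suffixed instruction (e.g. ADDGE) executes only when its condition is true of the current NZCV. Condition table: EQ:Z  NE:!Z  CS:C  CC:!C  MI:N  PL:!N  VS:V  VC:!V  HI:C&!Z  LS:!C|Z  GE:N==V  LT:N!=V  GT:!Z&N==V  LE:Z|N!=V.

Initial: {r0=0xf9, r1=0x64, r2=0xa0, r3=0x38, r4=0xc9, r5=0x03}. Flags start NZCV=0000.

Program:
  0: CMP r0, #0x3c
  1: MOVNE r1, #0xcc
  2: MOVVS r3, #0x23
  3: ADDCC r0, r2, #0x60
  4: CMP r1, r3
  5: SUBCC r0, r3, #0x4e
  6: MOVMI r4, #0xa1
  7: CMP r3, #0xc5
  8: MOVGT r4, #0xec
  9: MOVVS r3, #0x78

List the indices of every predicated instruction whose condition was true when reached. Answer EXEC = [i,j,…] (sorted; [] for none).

EXEC = [1,6,8]

[0] flags=1010 → (cmp)
[1] flags=1010 NE?T → r1=0xcc
[2] flags=1010 VS?F → skip
[3] flags=1010 CC?F → skip
[4] flags=1010 → (cmp)
[5] flags=1010 CC?F → skip
[6] flags=1010 MI?T → r4=0xa1
[7] flags=0000 → (cmp)
[8] flags=0000 GT?T → r4=0xec
[9] flags=0000 VS?F → skip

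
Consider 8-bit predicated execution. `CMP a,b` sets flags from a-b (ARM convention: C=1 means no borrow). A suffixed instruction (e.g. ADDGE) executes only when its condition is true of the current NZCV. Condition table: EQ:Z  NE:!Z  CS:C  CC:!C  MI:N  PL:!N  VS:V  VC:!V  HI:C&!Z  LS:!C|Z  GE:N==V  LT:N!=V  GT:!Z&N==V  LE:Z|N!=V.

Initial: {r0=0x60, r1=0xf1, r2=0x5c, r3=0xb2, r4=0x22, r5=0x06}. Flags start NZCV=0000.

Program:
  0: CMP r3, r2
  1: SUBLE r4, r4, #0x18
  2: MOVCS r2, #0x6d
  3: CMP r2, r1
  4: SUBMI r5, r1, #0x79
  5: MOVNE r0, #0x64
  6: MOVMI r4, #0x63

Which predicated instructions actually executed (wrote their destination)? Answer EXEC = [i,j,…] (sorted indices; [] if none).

0: ✓ CMP  NZCV=0011
1: ✓ SUBLE  r4←0x0a
2: ✓ MOVCS  r2←0x6d
3: ✓ CMP  NZCV=0000
4: · SUBMI
5: ✓ MOVNE  r0←0x64
6: · MOVMI

EXEC = [1,2,5]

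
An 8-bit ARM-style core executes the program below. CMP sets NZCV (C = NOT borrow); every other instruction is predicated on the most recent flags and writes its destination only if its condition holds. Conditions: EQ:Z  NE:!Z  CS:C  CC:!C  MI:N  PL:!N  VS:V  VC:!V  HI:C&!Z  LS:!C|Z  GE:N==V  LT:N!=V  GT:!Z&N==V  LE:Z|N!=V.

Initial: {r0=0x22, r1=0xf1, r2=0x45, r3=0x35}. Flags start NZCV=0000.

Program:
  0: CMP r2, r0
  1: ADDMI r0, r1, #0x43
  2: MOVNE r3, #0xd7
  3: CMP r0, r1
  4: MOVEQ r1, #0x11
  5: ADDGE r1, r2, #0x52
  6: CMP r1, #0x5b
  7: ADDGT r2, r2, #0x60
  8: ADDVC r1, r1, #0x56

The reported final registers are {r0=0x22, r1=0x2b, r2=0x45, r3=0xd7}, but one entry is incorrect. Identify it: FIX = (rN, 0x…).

0: ✓ CMP  NZCV=0010
1: · ADDMI
2: ✓ MOVNE  r3←0xd7
3: ✓ CMP  NZCV=0000
4: · MOVEQ
5: ✓ ADDGE  r1←0x97
6: ✓ CMP  NZCV=0011
7: · ADDGT
8: · ADDVC

FIX = (r1, 0x97)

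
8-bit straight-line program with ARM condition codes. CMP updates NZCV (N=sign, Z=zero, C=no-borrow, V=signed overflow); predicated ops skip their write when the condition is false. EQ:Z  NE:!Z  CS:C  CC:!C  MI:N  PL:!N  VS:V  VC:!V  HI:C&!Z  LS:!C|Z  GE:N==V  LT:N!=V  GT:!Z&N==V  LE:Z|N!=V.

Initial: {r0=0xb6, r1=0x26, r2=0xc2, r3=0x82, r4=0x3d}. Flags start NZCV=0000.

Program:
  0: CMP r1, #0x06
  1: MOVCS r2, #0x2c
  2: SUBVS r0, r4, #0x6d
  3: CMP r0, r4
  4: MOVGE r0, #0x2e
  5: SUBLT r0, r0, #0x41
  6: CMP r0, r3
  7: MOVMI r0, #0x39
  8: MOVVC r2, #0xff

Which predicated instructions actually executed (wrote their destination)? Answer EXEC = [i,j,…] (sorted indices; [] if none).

EXEC = [1,5,7]

0: ✓ CMP  NZCV=0010
1: ✓ MOVCS  r2←0x2c
2: · SUBVS
3: ✓ CMP  NZCV=0011
4: · MOVGE
5: ✓ SUBLT  r0←0x75
6: ✓ CMP  NZCV=1001
7: ✓ MOVMI  r0←0x39
8: · MOVVC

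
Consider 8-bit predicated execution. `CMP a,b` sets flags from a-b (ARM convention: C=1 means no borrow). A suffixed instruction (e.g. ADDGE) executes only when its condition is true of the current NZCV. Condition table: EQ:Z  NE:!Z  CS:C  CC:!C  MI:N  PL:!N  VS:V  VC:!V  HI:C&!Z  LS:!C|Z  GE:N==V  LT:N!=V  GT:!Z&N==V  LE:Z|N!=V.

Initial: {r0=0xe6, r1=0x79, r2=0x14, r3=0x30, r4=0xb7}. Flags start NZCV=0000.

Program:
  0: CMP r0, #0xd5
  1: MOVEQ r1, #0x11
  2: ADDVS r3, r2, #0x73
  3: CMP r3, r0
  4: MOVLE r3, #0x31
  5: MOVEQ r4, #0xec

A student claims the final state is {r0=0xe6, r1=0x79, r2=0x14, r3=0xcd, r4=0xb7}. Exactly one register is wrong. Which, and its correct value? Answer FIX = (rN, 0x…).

FIX = (r3, 0x30)

0: ✓ CMP  NZCV=0010
1: · MOVEQ
2: · ADDVS
3: ✓ CMP  NZCV=0000
4: · MOVLE
5: · MOVEQ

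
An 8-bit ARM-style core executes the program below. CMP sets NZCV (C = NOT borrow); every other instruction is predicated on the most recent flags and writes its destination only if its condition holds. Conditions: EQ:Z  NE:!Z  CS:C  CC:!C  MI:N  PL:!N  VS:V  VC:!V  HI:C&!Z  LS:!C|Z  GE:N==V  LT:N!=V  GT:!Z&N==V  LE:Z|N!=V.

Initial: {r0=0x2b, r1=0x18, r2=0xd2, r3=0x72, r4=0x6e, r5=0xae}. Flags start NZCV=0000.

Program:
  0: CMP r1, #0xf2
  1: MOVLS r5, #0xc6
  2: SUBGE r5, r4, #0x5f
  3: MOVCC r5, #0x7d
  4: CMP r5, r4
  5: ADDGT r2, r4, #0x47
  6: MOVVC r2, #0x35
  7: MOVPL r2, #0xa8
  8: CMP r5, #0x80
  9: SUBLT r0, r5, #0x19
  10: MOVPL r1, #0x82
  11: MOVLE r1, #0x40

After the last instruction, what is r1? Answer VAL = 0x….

0: ✓ CMP  NZCV=0000
1: ✓ MOVLS  r5←0xc6
2: ✓ SUBGE  r5←0x0f
3: ✓ MOVCC  r5←0x7d
4: ✓ CMP  NZCV=0010
5: ✓ ADDGT  r2←0xb5
6: ✓ MOVVC  r2←0x35
7: ✓ MOVPL  r2←0xa8
8: ✓ CMP  NZCV=1001
9: · SUBLT
10: · MOVPL
11: · MOVLE

VAL = 0x18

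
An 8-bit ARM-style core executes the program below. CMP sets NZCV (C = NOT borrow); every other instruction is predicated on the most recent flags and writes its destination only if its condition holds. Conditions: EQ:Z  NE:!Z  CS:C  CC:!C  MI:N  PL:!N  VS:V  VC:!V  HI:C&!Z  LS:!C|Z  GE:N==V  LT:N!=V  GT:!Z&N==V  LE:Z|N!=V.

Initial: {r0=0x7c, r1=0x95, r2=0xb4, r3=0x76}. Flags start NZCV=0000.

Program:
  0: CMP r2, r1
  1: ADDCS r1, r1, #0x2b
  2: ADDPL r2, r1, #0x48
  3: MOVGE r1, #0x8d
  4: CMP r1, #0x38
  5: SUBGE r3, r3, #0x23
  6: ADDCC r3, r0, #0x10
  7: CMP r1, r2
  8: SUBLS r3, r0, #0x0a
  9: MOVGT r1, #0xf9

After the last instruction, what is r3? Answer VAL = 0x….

[0] flags=0010 → (cmp)
[1] flags=0010 CS?T → r1=0xc0
[2] flags=0010 PL?T → r2=0x08
[3] flags=0010 GE?T → r1=0x8d
[4] flags=0011 → (cmp)
[5] flags=0011 GE?F → skip
[6] flags=0011 CC?F → skip
[7] flags=1010 → (cmp)
[8] flags=1010 LS?F → skip
[9] flags=1010 GT?F → skip

VAL = 0x76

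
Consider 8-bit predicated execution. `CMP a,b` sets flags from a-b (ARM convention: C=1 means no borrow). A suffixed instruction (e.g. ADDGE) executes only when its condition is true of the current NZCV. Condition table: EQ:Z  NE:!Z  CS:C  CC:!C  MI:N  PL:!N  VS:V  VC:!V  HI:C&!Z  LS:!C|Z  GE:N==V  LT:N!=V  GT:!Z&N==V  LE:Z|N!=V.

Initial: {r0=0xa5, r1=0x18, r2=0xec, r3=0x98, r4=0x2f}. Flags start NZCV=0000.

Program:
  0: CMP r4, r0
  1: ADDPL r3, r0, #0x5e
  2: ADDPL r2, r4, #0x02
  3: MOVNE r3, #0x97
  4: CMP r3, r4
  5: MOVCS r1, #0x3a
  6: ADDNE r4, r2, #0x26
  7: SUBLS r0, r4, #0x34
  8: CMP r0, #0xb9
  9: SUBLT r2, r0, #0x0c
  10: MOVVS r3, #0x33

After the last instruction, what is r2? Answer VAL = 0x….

VAL = 0x99

0: ✓ CMP  NZCV=1001
1: · ADDPL
2: · ADDPL
3: ✓ MOVNE  r3←0x97
4: ✓ CMP  NZCV=0011
5: ✓ MOVCS  r1←0x3a
6: ✓ ADDNE  r4←0x12
7: · SUBLS
8: ✓ CMP  NZCV=1000
9: ✓ SUBLT  r2←0x99
10: · MOVVS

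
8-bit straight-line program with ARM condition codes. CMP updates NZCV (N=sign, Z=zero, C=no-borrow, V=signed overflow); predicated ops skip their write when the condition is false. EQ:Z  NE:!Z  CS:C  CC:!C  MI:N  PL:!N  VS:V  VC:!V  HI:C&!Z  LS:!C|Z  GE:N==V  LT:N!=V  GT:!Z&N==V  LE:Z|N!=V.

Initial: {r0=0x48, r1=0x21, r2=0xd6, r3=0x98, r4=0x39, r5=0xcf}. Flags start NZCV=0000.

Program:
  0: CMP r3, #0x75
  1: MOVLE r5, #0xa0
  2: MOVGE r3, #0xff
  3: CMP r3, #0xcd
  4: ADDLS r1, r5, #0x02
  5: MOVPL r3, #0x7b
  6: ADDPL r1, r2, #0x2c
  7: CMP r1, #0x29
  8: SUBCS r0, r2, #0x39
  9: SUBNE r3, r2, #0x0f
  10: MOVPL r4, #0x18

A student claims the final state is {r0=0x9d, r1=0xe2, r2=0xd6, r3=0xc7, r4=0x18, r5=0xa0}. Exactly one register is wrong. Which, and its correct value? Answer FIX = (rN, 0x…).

[0] flags=0011 → (cmp)
[1] flags=0011 LE?T → r5=0xa0
[2] flags=0011 GE?F → skip
[3] flags=1000 → (cmp)
[4] flags=1000 LS?T → r1=0xa2
[5] flags=1000 PL?F → skip
[6] flags=1000 PL?F → skip
[7] flags=0011 → (cmp)
[8] flags=0011 CS?T → r0=0x9d
[9] flags=0011 NE?T → r3=0xc7
[10] flags=0011 PL?T → r4=0x18

FIX = (r1, 0xa2)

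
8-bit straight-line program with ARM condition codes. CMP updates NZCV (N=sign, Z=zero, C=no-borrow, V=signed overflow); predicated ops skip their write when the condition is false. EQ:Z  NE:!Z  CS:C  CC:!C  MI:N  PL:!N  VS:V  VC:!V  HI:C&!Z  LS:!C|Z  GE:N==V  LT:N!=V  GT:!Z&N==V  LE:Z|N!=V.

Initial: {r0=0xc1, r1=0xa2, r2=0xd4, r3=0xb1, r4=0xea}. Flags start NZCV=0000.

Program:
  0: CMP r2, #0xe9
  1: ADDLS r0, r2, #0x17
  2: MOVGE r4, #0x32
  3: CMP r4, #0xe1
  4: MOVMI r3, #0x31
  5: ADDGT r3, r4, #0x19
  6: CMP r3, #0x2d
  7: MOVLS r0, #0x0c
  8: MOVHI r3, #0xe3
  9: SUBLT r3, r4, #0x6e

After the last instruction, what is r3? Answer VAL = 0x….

0: ✓ CMP  NZCV=1000
1: ✓ ADDLS  r0←0xeb
2: · MOVGE
3: ✓ CMP  NZCV=0010
4: · MOVMI
5: ✓ ADDGT  r3←0x03
6: ✓ CMP  NZCV=1000
7: ✓ MOVLS  r0←0x0c
8: · MOVHI
9: ✓ SUBLT  r3←0x7c

VAL = 0x7c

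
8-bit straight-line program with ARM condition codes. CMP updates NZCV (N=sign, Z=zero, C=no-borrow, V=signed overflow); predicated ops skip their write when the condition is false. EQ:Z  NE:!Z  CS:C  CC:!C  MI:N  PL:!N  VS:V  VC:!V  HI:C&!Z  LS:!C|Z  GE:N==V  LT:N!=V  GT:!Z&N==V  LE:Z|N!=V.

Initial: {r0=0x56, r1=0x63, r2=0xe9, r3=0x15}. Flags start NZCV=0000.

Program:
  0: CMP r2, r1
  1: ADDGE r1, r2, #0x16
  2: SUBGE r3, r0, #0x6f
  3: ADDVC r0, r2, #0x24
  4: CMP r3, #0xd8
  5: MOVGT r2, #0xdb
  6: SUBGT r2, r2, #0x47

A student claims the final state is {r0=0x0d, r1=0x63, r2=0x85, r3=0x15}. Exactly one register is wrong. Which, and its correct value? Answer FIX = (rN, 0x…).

FIX = (r2, 0x94)

0: ✓ CMP  NZCV=1010
1: · ADDGE
2: · SUBGE
3: ✓ ADDVC  r0←0x0d
4: ✓ CMP  NZCV=0000
5: ✓ MOVGT  r2←0xdb
6: ✓ SUBGT  r2←0x94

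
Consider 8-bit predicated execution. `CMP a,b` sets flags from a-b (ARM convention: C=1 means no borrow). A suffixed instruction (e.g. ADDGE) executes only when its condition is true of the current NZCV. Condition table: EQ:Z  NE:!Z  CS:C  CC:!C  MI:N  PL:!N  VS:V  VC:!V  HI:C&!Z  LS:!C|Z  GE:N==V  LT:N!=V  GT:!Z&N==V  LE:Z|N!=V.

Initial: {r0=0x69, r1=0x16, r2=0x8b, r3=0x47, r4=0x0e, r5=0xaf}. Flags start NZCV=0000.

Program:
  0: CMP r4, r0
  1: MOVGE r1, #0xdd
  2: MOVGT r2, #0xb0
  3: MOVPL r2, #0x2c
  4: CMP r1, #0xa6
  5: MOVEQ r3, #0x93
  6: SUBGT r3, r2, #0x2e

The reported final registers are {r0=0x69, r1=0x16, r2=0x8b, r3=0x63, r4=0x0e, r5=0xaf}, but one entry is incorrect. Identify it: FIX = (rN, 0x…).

[0] flags=1000 → (cmp)
[1] flags=1000 GE?F → skip
[2] flags=1000 GT?F → skip
[3] flags=1000 PL?F → skip
[4] flags=0000 → (cmp)
[5] flags=0000 EQ?F → skip
[6] flags=0000 GT?T → r3=0x5d

FIX = (r3, 0x5d)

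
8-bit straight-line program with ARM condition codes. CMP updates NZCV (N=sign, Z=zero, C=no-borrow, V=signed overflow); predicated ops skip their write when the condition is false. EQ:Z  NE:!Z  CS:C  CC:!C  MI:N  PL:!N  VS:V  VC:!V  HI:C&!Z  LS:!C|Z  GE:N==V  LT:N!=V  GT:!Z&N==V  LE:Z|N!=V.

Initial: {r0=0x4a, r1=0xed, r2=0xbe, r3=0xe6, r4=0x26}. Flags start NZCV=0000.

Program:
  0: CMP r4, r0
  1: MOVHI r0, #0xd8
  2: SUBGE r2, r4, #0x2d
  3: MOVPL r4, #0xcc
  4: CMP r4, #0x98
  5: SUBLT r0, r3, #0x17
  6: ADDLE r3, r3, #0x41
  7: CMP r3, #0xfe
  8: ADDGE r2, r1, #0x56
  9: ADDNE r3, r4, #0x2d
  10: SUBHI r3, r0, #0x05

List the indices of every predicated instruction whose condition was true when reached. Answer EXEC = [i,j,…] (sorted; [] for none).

0: ✓ CMP  NZCV=1000
1: · MOVHI
2: · SUBGE
3: · MOVPL
4: ✓ CMP  NZCV=1001
5: · SUBLT
6: · ADDLE
7: ✓ CMP  NZCV=1000
8: · ADDGE
9: ✓ ADDNE  r3←0x53
10: · SUBHI

EXEC = [9]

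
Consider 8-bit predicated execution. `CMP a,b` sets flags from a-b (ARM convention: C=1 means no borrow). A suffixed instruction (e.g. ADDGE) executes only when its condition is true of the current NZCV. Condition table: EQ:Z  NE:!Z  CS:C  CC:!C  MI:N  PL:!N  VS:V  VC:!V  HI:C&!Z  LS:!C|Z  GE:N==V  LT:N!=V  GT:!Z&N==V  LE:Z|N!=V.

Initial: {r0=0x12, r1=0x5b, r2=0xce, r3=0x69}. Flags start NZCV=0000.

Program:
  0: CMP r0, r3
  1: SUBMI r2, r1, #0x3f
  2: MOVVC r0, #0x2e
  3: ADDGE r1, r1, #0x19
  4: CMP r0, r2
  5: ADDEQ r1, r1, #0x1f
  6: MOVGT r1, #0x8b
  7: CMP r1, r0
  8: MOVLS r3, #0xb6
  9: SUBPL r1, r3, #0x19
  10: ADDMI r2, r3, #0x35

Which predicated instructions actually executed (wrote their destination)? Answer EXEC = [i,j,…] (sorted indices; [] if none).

[0] flags=1000 → (cmp)
[1] flags=1000 MI?T → r2=0x1c
[2] flags=1000 VC?T → r0=0x2e
[3] flags=1000 GE?F → skip
[4] flags=0010 → (cmp)
[5] flags=0010 EQ?F → skip
[6] flags=0010 GT?T → r1=0x8b
[7] flags=0011 → (cmp)
[8] flags=0011 LS?F → skip
[9] flags=0011 PL?T → r1=0x50
[10] flags=0011 MI?F → skip

EXEC = [1,2,6,9]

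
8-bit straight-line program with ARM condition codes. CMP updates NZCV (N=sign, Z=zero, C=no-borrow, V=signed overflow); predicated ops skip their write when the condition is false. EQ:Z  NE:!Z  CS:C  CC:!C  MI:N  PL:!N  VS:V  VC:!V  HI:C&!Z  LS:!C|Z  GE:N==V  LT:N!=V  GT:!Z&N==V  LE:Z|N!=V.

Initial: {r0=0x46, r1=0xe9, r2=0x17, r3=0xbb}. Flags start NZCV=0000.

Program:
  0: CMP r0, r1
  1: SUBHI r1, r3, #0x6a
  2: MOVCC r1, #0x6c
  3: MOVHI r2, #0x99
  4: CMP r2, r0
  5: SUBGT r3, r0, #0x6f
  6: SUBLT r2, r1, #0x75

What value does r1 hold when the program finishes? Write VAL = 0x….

[0] flags=0000 → (cmp)
[1] flags=0000 HI?F → skip
[2] flags=0000 CC?T → r1=0x6c
[3] flags=0000 HI?F → skip
[4] flags=1000 → (cmp)
[5] flags=1000 GT?F → skip
[6] flags=1000 LT?T → r2=0xf7

VAL = 0x6c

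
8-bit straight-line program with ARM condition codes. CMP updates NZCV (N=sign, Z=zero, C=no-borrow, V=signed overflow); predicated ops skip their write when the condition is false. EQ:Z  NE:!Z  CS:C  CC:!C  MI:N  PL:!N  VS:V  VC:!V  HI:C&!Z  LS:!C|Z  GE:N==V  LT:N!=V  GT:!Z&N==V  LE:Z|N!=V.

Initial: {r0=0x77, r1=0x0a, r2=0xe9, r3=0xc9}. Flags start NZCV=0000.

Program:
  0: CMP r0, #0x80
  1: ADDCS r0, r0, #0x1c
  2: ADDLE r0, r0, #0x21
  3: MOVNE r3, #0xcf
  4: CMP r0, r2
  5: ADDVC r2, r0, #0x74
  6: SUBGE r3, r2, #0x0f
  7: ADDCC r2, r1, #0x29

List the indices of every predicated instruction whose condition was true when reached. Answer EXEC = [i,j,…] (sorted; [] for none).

EXEC = [3,6,7]

0: ✓ CMP  NZCV=1001
1: · ADDCS
2: · ADDLE
3: ✓ MOVNE  r3←0xcf
4: ✓ CMP  NZCV=1001
5: · ADDVC
6: ✓ SUBGE  r3←0xda
7: ✓ ADDCC  r2←0x33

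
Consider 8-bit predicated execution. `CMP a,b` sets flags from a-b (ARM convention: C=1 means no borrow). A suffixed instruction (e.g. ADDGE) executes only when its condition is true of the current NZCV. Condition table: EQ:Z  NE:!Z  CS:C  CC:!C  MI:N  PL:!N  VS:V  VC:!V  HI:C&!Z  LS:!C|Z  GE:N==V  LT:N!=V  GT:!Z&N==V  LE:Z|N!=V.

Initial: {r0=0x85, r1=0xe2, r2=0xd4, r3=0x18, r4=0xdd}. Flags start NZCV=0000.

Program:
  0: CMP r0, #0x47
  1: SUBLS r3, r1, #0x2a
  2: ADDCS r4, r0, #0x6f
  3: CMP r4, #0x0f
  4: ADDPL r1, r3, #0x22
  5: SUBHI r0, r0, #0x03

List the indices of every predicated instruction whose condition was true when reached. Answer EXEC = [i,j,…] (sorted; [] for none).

EXEC = [2,5]

0: ✓ CMP  NZCV=0011
1: · SUBLS
2: ✓ ADDCS  r4←0xf4
3: ✓ CMP  NZCV=1010
4: · ADDPL
5: ✓ SUBHI  r0←0x82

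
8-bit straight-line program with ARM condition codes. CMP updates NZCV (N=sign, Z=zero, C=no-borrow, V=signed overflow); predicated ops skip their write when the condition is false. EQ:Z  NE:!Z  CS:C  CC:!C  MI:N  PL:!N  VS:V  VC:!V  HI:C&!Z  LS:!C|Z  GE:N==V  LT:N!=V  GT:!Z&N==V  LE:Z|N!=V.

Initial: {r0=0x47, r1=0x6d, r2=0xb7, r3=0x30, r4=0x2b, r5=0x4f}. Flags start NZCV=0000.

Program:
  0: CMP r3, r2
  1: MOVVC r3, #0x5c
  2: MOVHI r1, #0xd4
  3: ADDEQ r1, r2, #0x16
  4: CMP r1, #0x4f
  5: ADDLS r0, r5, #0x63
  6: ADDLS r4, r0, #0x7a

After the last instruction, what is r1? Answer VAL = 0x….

VAL = 0x6d

0: ✓ CMP  NZCV=0000
1: ✓ MOVVC  r3←0x5c
2: · MOVHI
3: · ADDEQ
4: ✓ CMP  NZCV=0010
5: · ADDLS
6: · ADDLS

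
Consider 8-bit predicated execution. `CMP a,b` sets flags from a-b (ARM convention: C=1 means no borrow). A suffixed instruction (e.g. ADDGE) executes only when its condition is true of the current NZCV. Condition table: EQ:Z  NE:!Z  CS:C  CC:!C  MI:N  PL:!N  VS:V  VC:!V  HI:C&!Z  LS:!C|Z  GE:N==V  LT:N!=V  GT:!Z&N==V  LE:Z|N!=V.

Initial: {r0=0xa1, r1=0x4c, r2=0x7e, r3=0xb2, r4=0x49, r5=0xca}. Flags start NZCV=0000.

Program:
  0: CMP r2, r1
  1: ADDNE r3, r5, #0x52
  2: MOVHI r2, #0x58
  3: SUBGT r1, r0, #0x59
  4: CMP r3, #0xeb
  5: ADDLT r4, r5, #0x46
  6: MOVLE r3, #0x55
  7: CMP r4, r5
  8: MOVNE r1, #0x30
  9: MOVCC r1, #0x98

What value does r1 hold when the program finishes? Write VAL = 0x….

[0] flags=0010 → (cmp)
[1] flags=0010 NE?T → r3=0x1c
[2] flags=0010 HI?T → r2=0x58
[3] flags=0010 GT?T → r1=0x48
[4] flags=0000 → (cmp)
[5] flags=0000 LT?F → skip
[6] flags=0000 LE?F → skip
[7] flags=0000 → (cmp)
[8] flags=0000 NE?T → r1=0x30
[9] flags=0000 CC?T → r1=0x98

VAL = 0x98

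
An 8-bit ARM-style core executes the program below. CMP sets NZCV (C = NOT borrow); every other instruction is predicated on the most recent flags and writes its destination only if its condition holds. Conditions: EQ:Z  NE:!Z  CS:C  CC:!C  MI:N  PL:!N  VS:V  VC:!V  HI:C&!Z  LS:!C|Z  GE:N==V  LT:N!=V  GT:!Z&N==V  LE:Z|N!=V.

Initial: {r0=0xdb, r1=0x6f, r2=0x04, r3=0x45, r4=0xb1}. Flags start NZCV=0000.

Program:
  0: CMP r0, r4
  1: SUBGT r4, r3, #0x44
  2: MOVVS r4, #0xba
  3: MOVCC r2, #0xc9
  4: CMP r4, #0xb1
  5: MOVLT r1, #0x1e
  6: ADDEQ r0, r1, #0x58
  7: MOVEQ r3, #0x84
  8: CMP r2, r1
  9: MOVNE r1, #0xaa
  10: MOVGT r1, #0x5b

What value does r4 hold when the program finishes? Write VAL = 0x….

VAL = 0x01

[0] flags=0010 → (cmp)
[1] flags=0010 GT?T → r4=0x01
[2] flags=0010 VS?F → skip
[3] flags=0010 CC?F → skip
[4] flags=0000 → (cmp)
[5] flags=0000 LT?F → skip
[6] flags=0000 EQ?F → skip
[7] flags=0000 EQ?F → skip
[8] flags=1000 → (cmp)
[9] flags=1000 NE?T → r1=0xaa
[10] flags=1000 GT?F → skip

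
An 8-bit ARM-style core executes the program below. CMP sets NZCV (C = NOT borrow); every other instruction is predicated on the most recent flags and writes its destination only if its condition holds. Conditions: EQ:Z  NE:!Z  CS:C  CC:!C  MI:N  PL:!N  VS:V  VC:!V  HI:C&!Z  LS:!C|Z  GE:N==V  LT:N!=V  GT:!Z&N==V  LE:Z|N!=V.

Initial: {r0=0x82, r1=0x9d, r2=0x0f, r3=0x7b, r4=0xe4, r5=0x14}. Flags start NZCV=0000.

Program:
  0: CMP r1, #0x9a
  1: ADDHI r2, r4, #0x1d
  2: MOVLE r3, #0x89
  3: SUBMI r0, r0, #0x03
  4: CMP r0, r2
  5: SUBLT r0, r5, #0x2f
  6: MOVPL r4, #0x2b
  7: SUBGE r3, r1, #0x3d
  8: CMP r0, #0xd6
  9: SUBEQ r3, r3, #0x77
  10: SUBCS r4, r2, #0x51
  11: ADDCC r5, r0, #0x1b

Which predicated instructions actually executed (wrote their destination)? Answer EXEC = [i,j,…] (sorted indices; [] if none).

EXEC = [1,5,10]

0: ✓ CMP  NZCV=0010
1: ✓ ADDHI  r2←0x01
2: · MOVLE
3: · SUBMI
4: ✓ CMP  NZCV=1010
5: ✓ SUBLT  r0←0xe5
6: · MOVPL
7: · SUBGE
8: ✓ CMP  NZCV=0010
9: · SUBEQ
10: ✓ SUBCS  r4←0xb0
11: · ADDCC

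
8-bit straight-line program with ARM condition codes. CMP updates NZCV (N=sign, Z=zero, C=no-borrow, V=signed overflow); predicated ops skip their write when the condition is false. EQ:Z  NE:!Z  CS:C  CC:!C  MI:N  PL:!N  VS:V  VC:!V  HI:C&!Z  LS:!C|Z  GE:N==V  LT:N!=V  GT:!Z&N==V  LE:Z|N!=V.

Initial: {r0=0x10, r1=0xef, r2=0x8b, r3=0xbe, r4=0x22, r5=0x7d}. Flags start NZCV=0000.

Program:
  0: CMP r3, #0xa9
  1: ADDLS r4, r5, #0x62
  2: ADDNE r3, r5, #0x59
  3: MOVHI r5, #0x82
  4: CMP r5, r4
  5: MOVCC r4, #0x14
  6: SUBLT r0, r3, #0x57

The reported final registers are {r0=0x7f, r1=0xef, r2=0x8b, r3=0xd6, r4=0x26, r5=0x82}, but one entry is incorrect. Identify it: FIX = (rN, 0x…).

0: ✓ CMP  NZCV=0010
1: · ADDLS
2: ✓ ADDNE  r3←0xd6
3: ✓ MOVHI  r5←0x82
4: ✓ CMP  NZCV=0011
5: · MOVCC
6: ✓ SUBLT  r0←0x7f

FIX = (r4, 0x22)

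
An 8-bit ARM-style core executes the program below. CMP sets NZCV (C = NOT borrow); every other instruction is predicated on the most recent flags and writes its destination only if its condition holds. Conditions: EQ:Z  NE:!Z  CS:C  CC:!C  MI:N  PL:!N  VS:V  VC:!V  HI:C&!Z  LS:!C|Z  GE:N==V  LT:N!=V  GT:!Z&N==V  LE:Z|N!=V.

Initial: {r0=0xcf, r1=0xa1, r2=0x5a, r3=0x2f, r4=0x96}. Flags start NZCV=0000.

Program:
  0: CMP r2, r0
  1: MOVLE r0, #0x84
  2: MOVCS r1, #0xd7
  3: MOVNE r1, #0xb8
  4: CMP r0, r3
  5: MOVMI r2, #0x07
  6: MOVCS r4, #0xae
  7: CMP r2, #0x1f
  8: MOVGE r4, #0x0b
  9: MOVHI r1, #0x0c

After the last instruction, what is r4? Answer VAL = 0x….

VAL = 0xae

0: ✓ CMP  NZCV=1001
1: · MOVLE
2: · MOVCS
3: ✓ MOVNE  r1←0xb8
4: ✓ CMP  NZCV=1010
5: ✓ MOVMI  r2←0x07
6: ✓ MOVCS  r4←0xae
7: ✓ CMP  NZCV=1000
8: · MOVGE
9: · MOVHI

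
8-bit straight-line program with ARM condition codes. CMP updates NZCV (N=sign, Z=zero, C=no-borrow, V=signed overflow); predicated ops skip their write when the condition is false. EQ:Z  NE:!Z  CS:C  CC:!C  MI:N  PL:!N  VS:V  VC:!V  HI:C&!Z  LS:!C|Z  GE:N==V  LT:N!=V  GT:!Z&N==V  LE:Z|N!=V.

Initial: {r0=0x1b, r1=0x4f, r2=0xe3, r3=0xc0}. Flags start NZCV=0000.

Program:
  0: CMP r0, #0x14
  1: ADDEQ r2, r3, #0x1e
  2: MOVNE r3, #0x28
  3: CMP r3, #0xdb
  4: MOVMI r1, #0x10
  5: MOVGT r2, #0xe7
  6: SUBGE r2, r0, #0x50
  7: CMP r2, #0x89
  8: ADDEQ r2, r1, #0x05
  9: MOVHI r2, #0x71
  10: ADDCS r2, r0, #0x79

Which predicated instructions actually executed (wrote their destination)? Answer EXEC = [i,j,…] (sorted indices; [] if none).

[0] flags=0010 → (cmp)
[1] flags=0010 EQ?F → skip
[2] flags=0010 NE?T → r3=0x28
[3] flags=0000 → (cmp)
[4] flags=0000 MI?F → skip
[5] flags=0000 GT?T → r2=0xe7
[6] flags=0000 GE?T → r2=0xcb
[7] flags=0010 → (cmp)
[8] flags=0010 EQ?F → skip
[9] flags=0010 HI?T → r2=0x71
[10] flags=0010 CS?T → r2=0x94

EXEC = [2,5,6,9,10]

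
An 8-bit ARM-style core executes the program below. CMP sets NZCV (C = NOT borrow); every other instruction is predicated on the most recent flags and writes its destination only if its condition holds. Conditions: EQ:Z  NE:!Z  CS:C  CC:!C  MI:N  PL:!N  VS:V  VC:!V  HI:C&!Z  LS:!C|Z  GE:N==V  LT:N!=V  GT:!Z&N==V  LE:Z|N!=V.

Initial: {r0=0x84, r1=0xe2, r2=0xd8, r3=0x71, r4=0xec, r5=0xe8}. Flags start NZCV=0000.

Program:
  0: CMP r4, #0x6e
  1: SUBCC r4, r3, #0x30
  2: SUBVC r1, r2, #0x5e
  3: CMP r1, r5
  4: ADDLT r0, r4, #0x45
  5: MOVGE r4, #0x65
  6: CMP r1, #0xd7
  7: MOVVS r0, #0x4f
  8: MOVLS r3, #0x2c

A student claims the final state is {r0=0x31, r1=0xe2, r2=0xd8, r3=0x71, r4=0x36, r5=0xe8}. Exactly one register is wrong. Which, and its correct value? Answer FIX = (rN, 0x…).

0: ✓ CMP  NZCV=0011
1: · SUBCC
2: · SUBVC
3: ✓ CMP  NZCV=1000
4: ✓ ADDLT  r0←0x31
5: · MOVGE
6: ✓ CMP  NZCV=0010
7: · MOVVS
8: · MOVLS

FIX = (r4, 0xec)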